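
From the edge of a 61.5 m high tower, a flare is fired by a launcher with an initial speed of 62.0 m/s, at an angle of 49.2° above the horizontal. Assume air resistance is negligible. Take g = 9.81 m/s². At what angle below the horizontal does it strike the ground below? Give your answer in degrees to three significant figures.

55.2°

Components: vₓ = 62.00 cos 49.2° = 40.51 m/s, v_y0 = 62.00 sin 49.2° = 46.93 m/s.
The projectile lands when y = 61.5 + (46.93) t − ½·9.81·t² = 0. Positive root: t = (46.93 + √(46.93² + 2·9.81·61.5)) / 9.81 = (46.93 + 58.39) / 9.81 = 10.74 s.
At impact: v_y = v_y0 − g t = −58.39 m/s; vₓ = 40.51 m/s.
Angle below horizontal: arctan(|v_y|/vₓ) = arctan(58.39/40.51) = 55.25°.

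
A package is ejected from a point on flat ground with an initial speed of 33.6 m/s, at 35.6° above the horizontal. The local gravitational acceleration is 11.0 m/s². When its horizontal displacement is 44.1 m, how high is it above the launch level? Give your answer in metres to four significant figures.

17.24 m

Resolve: vₓ = 33.60 cos 35.6° = 27.32 m/s and v_y0 = 33.60 sin 35.6° = 19.56 m/s.
x = vₓ t ⇒ t = 44.1/27.32 = 1.614 s.
Height: y = v_y0 t − ½ g t² = 19.56 × 1.614 − 5.500 × 1.614² = 31.57 − 14.33 = 17.24 m.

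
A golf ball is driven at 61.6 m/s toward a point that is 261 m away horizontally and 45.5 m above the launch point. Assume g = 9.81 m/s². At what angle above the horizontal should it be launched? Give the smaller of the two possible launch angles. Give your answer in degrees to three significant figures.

33.3°

Trajectory: y = x tanθ − g x² (1 + tan²θ)/(2v₀²). With x = 261, y = 45.5, v₀ = 61.6, g = 9.81:
88.06 tan²θ − 261 tanθ + (133.6) = 0.
tanθ = [261 ± √(261² − 4 × 88.06 × (133.6))] / (2 × 88.06) = (261 ± 145.2) / 176.1, giving tanθ = 0.6576 or 2.306.
θ = 33.33° or 66.56°; the smaller is 33.33°.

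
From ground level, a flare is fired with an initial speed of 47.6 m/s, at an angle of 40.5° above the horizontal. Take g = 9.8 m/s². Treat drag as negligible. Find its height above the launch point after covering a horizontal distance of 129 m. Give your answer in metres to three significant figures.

47.9 m

Resolve: vₓ = 47.60 cos 40.5° = 36.20 m/s and v_y0 = 47.60 sin 40.5° = 30.91 m/s.
At x = 129 m, t = x/vₓ = 129/36.20 = 3.564 s.
Height: y = v_y0 t − ½ g t² = 30.91 × 3.564 − 4.900 × 3.564² = 110.2 − 62.24 = 47.94 m.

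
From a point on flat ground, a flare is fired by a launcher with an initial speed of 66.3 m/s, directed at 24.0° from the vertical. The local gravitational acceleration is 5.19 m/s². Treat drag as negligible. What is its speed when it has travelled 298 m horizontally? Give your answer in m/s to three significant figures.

Horizontal component vₓ = 66.30 sin 24.0° = 26.97 m/s; vertical v_y0 = 66.30 cos 24.0° = 60.57 m/s.
Time to reach x = 298 m: t = x/vₓ = 298/26.97 = 11.05 s.
Vertical velocity there: v_y = v_y0 − g t = 60.57 − 5.19 × 11.05 = 3.215 m/s.
Speed: √(vₓ² + v_y²) = √(26.97² + 3.215²) = 27.16 m/s.

27.2 m/s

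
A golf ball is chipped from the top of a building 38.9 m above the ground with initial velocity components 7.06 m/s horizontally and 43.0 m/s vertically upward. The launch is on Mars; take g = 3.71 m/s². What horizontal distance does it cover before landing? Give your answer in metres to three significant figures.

The projectile lands when y = 38.9 + (43.00) t − ½·3.71·t² = 0. Positive root: t = (43.00 + √(43.00² + 2·3.71·38.9)) / 3.71 = (43.00 + 46.23) / 3.71 = 24.05 s.
Horizontal distance: R = vₓ t = 7.060 × 24.05 = 169.8 m.

170 m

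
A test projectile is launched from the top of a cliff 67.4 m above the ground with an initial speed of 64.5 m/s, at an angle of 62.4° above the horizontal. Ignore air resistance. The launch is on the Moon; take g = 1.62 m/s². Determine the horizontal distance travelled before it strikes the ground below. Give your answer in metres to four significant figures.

vₓ = 64.50 cos 62.4° = 29.88 m/s; v_y0 = 64.50 sin 62.4° = 57.16 m/s.
Vertical motion (up positive, ground at y = 0): 0.8100 t² − (57.16) t − 67.4 = 0, so t = (57.16 + √(57.16² + 2·1.62·67.4)) / 1.62 = (57.16 + 59.04) / 1.62 = 71.73 s.
Horizontal distance: R = vₓ t = 29.88 × 71.73 = 2143 m.

2143 m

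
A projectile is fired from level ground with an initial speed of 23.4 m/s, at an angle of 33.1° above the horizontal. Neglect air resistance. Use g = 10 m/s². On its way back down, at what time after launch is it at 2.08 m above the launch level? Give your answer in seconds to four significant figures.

2.381 s

Components: vₓ = 23.40 cos 33.1° = 19.60 m/s, v_y0 = 23.40 sin 33.1° = 12.78 m/s.
Height y(t) = 12.78 t − 5.000 t² = 2.08 gives 5.000 t² − 12.78 t + 2.08 = 0.
Quadratic formula: t = (12.78 ± √121.70) / 10.0 = (12.78 ± 11.03) / 10.0 → t = 0.1747 s or 2.381 s.
The descending-branch root is 2.381 s.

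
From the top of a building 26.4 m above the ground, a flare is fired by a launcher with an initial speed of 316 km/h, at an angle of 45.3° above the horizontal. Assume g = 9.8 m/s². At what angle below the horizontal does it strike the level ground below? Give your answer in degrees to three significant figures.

47.1°

Convert: 316 km/h = 316/3.6 = 87.78 m/s.
Components: vₓ = 87.78 cos 45.3° = 61.74 m/s, v_y0 = 87.78 sin 45.3° = 62.39 m/s.
The projectile lands when y = 26.4 + (62.39) t − ½·9.80·t² = 0. Positive root: t = (62.39 + √(62.39² + 2·9.80·26.4)) / 9.80 = (62.39 + 66.41) / 9.80 = 13.14 s.
At impact: v_y = v_y0 − g t = −66.41 m/s; vₓ = 61.74 m/s.
Angle below horizontal: arctan(|v_y|/vₓ) = arctan(66.41/61.74) = 47.09°.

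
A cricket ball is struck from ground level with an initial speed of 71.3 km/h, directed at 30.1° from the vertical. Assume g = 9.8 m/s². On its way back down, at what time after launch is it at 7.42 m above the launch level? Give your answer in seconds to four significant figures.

Convert: 71.3 km/h = 71.3/3.6 = 19.81 m/s.
vₓ = 19.81 sin 30.1° = 9.933 m/s; v_y0 = 19.81 cos 30.1° = 17.13 m/s.
Require v_y0 t − ½ g t² = 7.42, i.e. 4.900 t² − 17.13 t + 7.42 = 0.
t = [17.13 ± √(17.13² − 2·9.80·7.42)] / 9.80 = (17.13 ± 12.17) / 9.80, so t = 0.5064 s or t = 2.991 s.
The descending-branch root is 2.991 s.

2.991 s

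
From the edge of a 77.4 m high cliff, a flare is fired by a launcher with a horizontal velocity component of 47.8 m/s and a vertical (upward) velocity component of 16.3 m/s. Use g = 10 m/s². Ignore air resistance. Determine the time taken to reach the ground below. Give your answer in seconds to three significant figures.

5.89 s

The projectile lands when y = 77.4 + (16.30) t − ½·10.0·t² = 0. Positive root: t = (16.30 + √(16.30² + 2·10.0·77.4)) / 10.0 = (16.30 + 42.59) / 10.0 = 5.889 s.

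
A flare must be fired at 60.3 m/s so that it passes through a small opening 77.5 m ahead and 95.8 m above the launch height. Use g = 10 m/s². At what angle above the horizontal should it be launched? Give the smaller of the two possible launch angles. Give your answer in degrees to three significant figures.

Trajectory: y = x tanθ − g x² (1 + tan²θ)/(2v₀²). With x = 77.5, y = 95.8, v₀ = 60.3, g = 10.0:
8.259 tan²θ − 77.5 tanθ + (104.1) = 0.
tanθ = [77.5 ± √(77.5² − 4 × 8.259 × (104.1))] / (2 × 8.259) = (77.5 ± 50.68) / 16.52, giving tanθ = 1.624 or 7.760.
θ = 58.37° or 82.66°; the smaller is 58.37°.

58.4°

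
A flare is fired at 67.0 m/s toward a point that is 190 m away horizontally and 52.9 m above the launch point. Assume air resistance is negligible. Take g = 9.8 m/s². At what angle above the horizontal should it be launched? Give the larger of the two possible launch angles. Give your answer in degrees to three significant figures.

76.8°

Trajectory: y = x tanθ − g x² (1 + tan²θ)/(2v₀²). With x = 190, y = 52.9, v₀ = 67.0, g = 9.80:
39.41 tan²θ − 190 tanθ + (92.31) = 0.
tanθ = [190 ± √(190² − 4 × 39.41 × (92.31))] / (2 × 39.41) = (190 ± 146.8) / 78.81, giving tanθ = 0.5481 or 4.274.
θ = 28.73° or 76.83°; the larger is 76.83°.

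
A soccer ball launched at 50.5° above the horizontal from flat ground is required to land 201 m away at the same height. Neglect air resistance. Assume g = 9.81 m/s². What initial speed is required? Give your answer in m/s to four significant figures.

44.82 m/s

Level-ground range: R = v₀² sin(2θ)/g, so v₀ = √(gR / sin 2θ).
v₀ = √(9.81 × 201 / sin 101.0°) = √(1972 / 0.9816) = √2008.7 = 44.82 m/s.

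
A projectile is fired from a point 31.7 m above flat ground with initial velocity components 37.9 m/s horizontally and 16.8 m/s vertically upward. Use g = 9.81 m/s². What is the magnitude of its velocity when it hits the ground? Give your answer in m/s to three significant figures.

The projectile lands when y = 31.7 + (16.80) t − ½·9.81·t² = 0. Positive root: t = (16.80 + √(16.80² + 2·9.81·31.7)) / 9.81 = (16.80 + 30.07) / 9.81 = 4.778 s.
Vertical velocity at impact: v_y = v_y0 − g t = 16.80 − 9.81 × 4.778 = −30.07 m/s.
Speed: |v| = √(vₓ² + v_y²) = √(37.90² + 30.07²) = 48.38 m/s.

48.4 m/s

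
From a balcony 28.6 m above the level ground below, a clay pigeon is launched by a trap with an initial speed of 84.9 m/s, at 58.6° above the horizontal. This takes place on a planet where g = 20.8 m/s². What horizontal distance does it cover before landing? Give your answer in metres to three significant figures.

Components: vₓ = 84.90 cos 58.6° = 44.23 m/s, v_y0 = 84.90 sin 58.6° = 72.47 m/s.
Vertical motion (up positive, ground at y = 0): 10.40 t² − (72.47) t − 28.6 = 0, so t = (72.47 + √(72.47² + 2·20.8·28.6)) / 20.8 = (72.47 + 80.26) / 20.8 = 7.342 s.
Horizontal distance: R = vₓ t = 44.23 × 7.342 = 324.8 m.

325 m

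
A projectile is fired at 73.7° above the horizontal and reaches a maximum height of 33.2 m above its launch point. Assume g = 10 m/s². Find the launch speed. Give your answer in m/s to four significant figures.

At the peak v_y = 0, so v_y0 = √(2gH) = √(2 × 10.0 × 33.2) = 25.77 m/s.
v_y0 = v₀ sin θ ⇒ v₀ = 25.77 / sin 73.7° = 26.85 m/s.

26.85 m/s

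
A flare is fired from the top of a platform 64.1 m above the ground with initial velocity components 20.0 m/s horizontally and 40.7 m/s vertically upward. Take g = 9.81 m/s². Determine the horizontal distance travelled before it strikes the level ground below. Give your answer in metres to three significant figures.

193 m

With up positive and y = 0 at the ground: y(t) = 64.1 + (40.70) t − 4.905 t². Setting y = 0 and taking the positive root: t = [40.70 + √(40.70² + 2·9.81·64.1)] / 9.81 = (40.70 + 53.98) / 9.81 = 9.652 s.
Horizontal distance: R = vₓ t = 20.00 × 9.652 = 193.0 m.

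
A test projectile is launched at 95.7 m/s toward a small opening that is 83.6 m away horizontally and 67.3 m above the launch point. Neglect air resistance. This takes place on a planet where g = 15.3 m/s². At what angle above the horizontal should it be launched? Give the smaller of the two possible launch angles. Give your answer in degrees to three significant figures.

Trajectory: y = x tanθ − g x² (1 + tan²θ)/(2v₀²). With x = 83.6, y = 67.3, v₀ = 95.7, g = 15.3:
5.838 tan²θ − 83.6 tanθ + (73.14) = 0.
tanθ = [83.6 ± √(83.6² − 4 × 5.838 × (73.14))] / (2 × 5.838) = (83.6 ± 72.67) / 11.68, giving tanθ = 0.9360 or 13.38.
θ = 43.11° or 85.73°; the smaller is 43.11°.

43.1°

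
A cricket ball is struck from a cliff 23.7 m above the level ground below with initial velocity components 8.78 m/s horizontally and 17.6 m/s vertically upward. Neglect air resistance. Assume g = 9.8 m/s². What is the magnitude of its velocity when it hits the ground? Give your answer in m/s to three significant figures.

29.2 m/s

The projectile lands when y = 23.7 + (17.60) t − ½·9.80·t² = 0. Positive root: t = (17.60 + √(17.60² + 2·9.80·23.7)) / 9.80 = (17.60 + 27.83) / 9.80 = 4.635 s.
Vertical velocity at impact: v_y = v_y0 − g t = 17.60 − 9.80 × 4.635 = −27.83 m/s.
Speed: |v| = √(vₓ² + v_y²) = √(8.780² + 27.83²) = 29.18 m/s.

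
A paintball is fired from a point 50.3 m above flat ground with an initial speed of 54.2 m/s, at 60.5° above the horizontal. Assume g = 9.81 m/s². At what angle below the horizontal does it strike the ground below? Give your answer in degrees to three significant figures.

64.8°

Horizontal component vₓ = 54.20 cos 60.5° = 26.69 m/s; vertical v_y0 = 54.20 sin 60.5° = 47.17 m/s.
With up positive and y = 0 at the ground: y(t) = 50.3 + (47.17) t − 4.905 t². Setting y = 0 and taking the positive root: t = [47.17 + √(47.17² + 2·9.81·50.3)] / 9.81 = (47.17 + 56.68) / 9.81 = 10.59 s.
At impact: v_y = v_y0 − g t = −56.68 m/s; vₓ = 26.69 m/s.
Angle below horizontal: arctan(|v_y|/vₓ) = arctan(56.68/26.69) = 64.78°.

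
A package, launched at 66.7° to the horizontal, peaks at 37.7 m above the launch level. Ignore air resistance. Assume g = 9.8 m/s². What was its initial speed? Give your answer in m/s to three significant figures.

At the peak v_y = 0, so v_y0 = √(2gH) = √(2 × 9.80 × 37.7) = 27.18 m/s.
v_y0 = v₀ sin θ ⇒ v₀ = 27.18 / sin 66.7° = 29.60 m/s.

29.6 m/s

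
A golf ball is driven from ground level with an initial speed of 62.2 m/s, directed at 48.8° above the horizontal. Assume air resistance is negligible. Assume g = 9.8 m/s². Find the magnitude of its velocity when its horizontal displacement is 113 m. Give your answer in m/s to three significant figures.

Horizontal component vₓ = 62.20 cos 48.8° = 40.97 m/s; vertical v_y0 = 62.20 sin 48.8° = 46.80 m/s.
Time to reach x = 113 m: t = x/vₓ = 113/40.97 = 2.758 s.
Vertical velocity there: v_y = v_y0 − g t = 46.80 − 9.80 × 2.758 = 19.77 m/s.
Speed: √(vₓ² + v_y²) = √(40.97² + 19.77²) = 45.49 m/s.

45.5 m/s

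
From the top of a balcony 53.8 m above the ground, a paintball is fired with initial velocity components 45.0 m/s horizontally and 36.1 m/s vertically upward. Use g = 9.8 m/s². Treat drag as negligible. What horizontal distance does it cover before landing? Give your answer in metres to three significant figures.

389 m

Vertical motion (up positive, ground at y = 0): 4.900 t² − (36.10) t − 53.8 = 0, so t = (36.10 + √(36.10² + 2·9.80·53.8)) / 9.80 = (36.10 + 48.56) / 9.80 = 8.638 s.
Horizontal distance: R = vₓ t = 45.00 × 8.638 = 388.7 m.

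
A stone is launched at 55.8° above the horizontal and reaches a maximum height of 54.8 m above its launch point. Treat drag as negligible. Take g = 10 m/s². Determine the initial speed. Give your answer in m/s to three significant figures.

At the peak v_y = 0, so v_y0 = √(2gH) = √(2 × 10.0 × 54.8) = 33.11 m/s.
v_y0 = v₀ sin θ ⇒ v₀ = 33.11 / sin 55.8° = 40.03 m/s.

40.0 m/s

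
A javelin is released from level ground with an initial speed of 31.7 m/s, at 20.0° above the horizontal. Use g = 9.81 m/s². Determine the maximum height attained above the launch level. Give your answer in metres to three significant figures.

5.99 m

Components: vₓ = 31.70 cos 20.0° = 29.79 m/s, v_y0 = 31.70 sin 20.0° = 10.84 m/s.
Peak height H = v_y0² / (2g) = 117.55 / 19.62 = 5.991 m.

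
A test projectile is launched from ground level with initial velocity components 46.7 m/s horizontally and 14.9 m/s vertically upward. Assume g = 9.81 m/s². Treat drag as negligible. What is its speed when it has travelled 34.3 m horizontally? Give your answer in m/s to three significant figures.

47.3 m/s

x = vₓ t ⇒ t = 34.3/46.70 = 0.7345 s.
Vertical velocity there: v_y = v_y0 − g t = 14.90 − 9.81 × 0.7345 = 7.695 m/s.
Speed: √(vₓ² + v_y²) = √(46.70² + 7.695²) = 47.33 m/s.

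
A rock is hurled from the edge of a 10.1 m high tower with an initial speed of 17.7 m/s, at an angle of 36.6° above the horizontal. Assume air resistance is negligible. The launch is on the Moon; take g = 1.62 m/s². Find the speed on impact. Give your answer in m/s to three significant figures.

18.6 m/s

Resolve: vₓ = 17.70 cos 36.6° = 14.21 m/s and v_y0 = 17.70 sin 36.6° = 10.55 m/s.
The projectile lands when y = 10.1 + (10.55) t − ½·1.62·t² = 0. Positive root: t = (10.55 + √(10.55² + 2·1.62·10.1)) / 1.62 = (10.55 + 12.00) / 1.62 = 13.92 s.
Vertical velocity at impact: v_y = v_y0 − g t = 10.55 − 1.62 × 13.92 = −12.00 m/s.
Speed: |v| = √(vₓ² + v_y²) = √(14.21² + 12.00²) = 18.60 m/s.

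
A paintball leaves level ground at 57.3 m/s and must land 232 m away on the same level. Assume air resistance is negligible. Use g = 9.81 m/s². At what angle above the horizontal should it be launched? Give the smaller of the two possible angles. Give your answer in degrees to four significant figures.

From R = (v₀²/g) sin 2θ: sin 2θ = 9.81 × 232 / 3283.3 = 0.6932.
2θ = 43.88° or 180° − 43.88° = 136.1°, so θ = 21.94° or 68.06°.
The smaller angle is 21.94°.

21.94°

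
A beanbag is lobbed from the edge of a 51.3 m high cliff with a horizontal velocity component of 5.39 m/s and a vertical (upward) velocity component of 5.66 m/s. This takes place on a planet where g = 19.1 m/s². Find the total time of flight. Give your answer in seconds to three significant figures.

2.63 s

With up positive and y = 0 at the ground: y(t) = 51.3 + (5.660) t − 9.550 t². Setting y = 0 and taking the positive root: t = [5.660 + √(5.660² + 2·19.1·51.3)] / 19.1 = (5.660 + 44.63) / 19.1 = 2.633 s.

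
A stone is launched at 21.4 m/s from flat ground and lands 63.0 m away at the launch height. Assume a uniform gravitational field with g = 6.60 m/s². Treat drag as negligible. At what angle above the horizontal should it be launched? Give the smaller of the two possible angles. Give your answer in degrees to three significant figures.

From R = (v₀²/g) sin 2θ: sin 2θ = 6.60 × 63.0 / 457.96 = 0.9079.
2θ = 65.22° or 180° − 65.22° = 114.8°, so θ = 32.61° or 57.39°.
The smaller angle is 32.61°.

32.6°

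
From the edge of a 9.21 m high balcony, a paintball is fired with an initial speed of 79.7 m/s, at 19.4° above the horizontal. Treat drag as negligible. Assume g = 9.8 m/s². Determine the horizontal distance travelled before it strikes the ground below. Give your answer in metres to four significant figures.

430.8 m

Resolve: vₓ = 79.70 cos 19.4° = 75.17 m/s and v_y0 = 79.70 sin 19.4° = 26.47 m/s.
With up positive and y = 0 at the ground: y(t) = 9.21 + (26.47) t − 4.900 t². Setting y = 0 and taking the positive root: t = [26.47 + √(26.47² + 2·9.80·9.21)] / 9.80 = (26.47 + 29.69) / 9.80 = 5.731 s.
Horizontal distance: R = vₓ t = 75.17 × 5.731 = 430.8 m.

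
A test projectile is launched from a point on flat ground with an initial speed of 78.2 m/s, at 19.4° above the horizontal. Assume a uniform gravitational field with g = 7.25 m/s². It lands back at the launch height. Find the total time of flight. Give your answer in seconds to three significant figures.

7.17 s

vₓ = 78.20 cos 19.4° = 73.76 m/s; v_y0 = 78.20 sin 19.4° = 25.98 m/s.
Time of flight on level ground: T = 2 v_y0 / g = 2 × 25.98 / 7.25 = 7.166 s.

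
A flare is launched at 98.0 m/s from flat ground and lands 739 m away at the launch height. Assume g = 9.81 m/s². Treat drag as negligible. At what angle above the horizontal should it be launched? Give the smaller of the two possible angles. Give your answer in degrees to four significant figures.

Level-ground range R = v₀² sin(2θ)/g ⇒ sin(2θ) = gR/v₀² = 9.81 × 739 / 98.0² = 0.7549.
2θ = 49.01° or 180° − 49.01° = 131.0°, so θ = 24.51° or 65.49°.
The smaller angle is 24.51°.

24.51°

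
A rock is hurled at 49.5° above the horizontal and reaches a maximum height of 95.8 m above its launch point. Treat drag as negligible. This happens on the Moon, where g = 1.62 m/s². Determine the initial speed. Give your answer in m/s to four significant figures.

At the peak v_y = 0, so v_y0 = √(2gH) = √(2 × 1.62 × 95.8) = 17.62 m/s.
v_y0 = v₀ sin θ ⇒ v₀ = 17.62 / sin 49.5° = 23.17 m/s.

23.17 m/s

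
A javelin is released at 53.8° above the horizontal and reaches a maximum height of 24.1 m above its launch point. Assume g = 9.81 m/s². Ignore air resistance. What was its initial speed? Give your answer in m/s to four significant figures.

At the peak v_y = 0, so v_y0 = √(2gH) = √(2 × 9.81 × 24.1) = 21.74 m/s.
v_y0 = v₀ sin θ ⇒ v₀ = 21.74 / sin 53.8° = 26.95 m/s.

26.95 m/s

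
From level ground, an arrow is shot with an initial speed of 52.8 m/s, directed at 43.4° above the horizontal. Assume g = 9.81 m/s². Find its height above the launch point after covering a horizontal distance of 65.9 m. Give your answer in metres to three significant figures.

vₓ = 52.80 cos 43.4° = 38.36 m/s; v_y0 = 52.80 sin 43.4° = 36.28 m/s.
Time to reach x = 65.9 m: t = x/vₓ = 65.9/38.36 = 1.718 s.
Height: y = v_y0 t − ½ g t² = 36.28 × 1.718 − 4.905 × 1.718² = 62.32 − 14.47 = 47.84 m.

47.8 m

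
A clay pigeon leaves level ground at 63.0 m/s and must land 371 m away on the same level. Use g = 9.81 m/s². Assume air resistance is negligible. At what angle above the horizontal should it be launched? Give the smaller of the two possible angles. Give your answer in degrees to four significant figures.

R = v₀² sin 2θ / g gives sin 2θ = gR/v₀² = 9.81·371/63.0² = 0.9170.
2θ = 66.49° or 180° − 66.49° = 113.5°, so θ = 33.24° or 56.76°.
The smaller angle is 33.24°.

33.24°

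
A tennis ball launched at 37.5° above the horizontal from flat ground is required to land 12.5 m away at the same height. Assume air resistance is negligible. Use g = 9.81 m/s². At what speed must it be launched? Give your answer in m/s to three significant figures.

Level-ground range: R = v₀² sin(2θ)/g, so v₀ = √(gR / sin 2θ).
v₀ = √(9.81 × 12.5 / sin 75.00°) = √(122.6 / 0.9659) = √126.95 = 11.27 m/s.

11.3 m/s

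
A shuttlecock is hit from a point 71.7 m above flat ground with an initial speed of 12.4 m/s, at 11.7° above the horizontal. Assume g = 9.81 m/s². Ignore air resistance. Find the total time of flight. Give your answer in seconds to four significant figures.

Horizontal component vₓ = 12.40 cos 11.7° = 12.14 m/s; vertical v_y0 = 12.40 sin 11.7° = 2.515 m/s.
The projectile lands when y = 71.7 + (2.515) t − ½·9.81·t² = 0. Positive root: t = (2.515 + √(2.515² + 2·9.81·71.7)) / 9.81 = (2.515 + 37.59) / 9.81 = 4.088 s.

4.088 s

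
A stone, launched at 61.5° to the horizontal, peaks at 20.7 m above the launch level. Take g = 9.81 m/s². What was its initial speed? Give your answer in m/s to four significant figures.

At the peak v_y = 0, so v_y0 = √(2gH) = √(2 × 9.81 × 20.7) = 20.15 m/s.
v_y0 = v₀ sin θ ⇒ v₀ = 20.15 / sin 61.5° = 22.93 m/s.

22.93 m/s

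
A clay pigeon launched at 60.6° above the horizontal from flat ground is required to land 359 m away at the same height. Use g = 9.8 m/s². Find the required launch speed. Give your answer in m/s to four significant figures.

Level-ground range: R = v₀² sin(2θ)/g, so v₀ = √(gR / sin 2θ).
v₀ = √(9.80 × 359 / sin 121.2°) = √(3518 / 0.8554) = √4113.1 = 64.13 m/s.

64.13 m/s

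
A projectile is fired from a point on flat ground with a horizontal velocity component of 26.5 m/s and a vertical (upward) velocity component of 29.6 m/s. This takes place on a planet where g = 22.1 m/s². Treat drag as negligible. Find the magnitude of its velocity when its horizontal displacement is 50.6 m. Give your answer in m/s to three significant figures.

29.3 m/s

At x = 50.6 m, t = x/vₓ = 50.6/26.50 = 1.909 s.
Vertical velocity there: v_y = v_y0 − g t = 29.60 − 22.1 × 1.909 = −12.60 m/s.
Speed: √(vₓ² + v_y²) = √(26.50² + 12.60²) = 29.34 m/s.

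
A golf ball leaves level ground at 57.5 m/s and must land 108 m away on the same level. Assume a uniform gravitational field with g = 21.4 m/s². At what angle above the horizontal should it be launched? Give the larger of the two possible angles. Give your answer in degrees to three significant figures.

R = v₀² sin 2θ / g gives sin 2θ = gR/v₀² = 21.4·108/57.5² = 0.6990.
2θ = 44.35° or 180° − 44.35° = 135.6°, so θ = 22.18° or 67.82°.
The larger angle is 67.82°.

67.8°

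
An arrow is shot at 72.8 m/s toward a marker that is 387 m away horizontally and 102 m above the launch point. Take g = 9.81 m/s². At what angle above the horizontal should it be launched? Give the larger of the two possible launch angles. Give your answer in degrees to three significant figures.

Trajectory: y = x tanθ − g x² (1 + tan²θ)/(2v₀²). With x = 387, y = 102, v₀ = 72.8, g = 9.81:
138.6 tan²θ − 387 tanθ + (240.6) = 0.
tanθ = [387 ± √(387² − 4 × 138.6 × (240.6))] / (2 × 138.6) = (387 ± 127.9) / 277.2, giving tanθ = 0.9346 or 1.857.
θ = 43.06° or 61.70°; the larger is 61.70°.

61.7°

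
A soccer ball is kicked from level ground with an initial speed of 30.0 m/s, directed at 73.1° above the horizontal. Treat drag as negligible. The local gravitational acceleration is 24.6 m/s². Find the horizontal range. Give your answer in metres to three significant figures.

20.4 m

Components: vₓ = 30.00 cos 73.1° = 8.721 m/s, v_y0 = 30.00 sin 73.1° = 28.70 m/s.
Time aloft: T = 2 v_y0 / g = 2 × 28.70 / 24.6 = 2.334 s.
Range: R = vₓ T = 8.721 × 2.334 = 20.35 m.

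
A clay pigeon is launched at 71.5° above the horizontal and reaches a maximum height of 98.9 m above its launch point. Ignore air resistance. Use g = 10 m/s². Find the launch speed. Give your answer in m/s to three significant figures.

46.9 m/s

At the peak v_y = 0, so v_y0 = √(2gH) = √(2 × 10.0 × 98.9) = 44.47 m/s.
v_y0 = v₀ sin θ ⇒ v₀ = 44.47 / sin 71.5° = 46.90 m/s.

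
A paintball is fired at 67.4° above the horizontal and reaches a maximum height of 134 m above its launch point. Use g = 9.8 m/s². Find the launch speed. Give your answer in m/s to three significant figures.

At the peak v_y = 0, so v_y0 = √(2gH) = √(2 × 9.80 × 134) = 51.25 m/s.
v_y0 = v₀ sin θ ⇒ v₀ = 51.25 / sin 67.4° = 55.51 m/s.

55.5 m/s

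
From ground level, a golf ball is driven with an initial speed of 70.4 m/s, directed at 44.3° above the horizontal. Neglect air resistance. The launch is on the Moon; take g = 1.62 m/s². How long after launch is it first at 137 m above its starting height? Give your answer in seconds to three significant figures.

Horizontal component vₓ = 70.40 cos 44.3° = 50.38 m/s; vertical v_y0 = 70.40 sin 44.3° = 49.17 m/s.
Set y = v_y0 t − ½ g t² = 137: 0.8100 t² − 49.17 t + 137 = 0.
Quadratic formula: t = (49.17 ± √1973.7) / 1.62 = (49.17 ± 44.43) / 1.62 → t = 2.928 s or 57.77 s.
The first (ascending) time is 2.928 s.

2.93 s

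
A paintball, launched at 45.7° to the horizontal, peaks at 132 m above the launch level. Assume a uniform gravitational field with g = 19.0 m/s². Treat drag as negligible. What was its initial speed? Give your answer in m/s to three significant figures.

99.0 m/s

At the peak v_y = 0, so v_y0 = √(2gH) = √(2 × 19.0 × 132) = 70.82 m/s.
v_y0 = v₀ sin θ ⇒ v₀ = 70.82 / sin 45.7° = 98.96 m/s.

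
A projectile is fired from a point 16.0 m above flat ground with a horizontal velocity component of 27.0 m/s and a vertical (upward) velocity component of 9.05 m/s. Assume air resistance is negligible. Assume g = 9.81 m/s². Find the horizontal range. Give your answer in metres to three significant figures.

79.7 m

Vertical motion (up positive, ground at y = 0): 4.905 t² − (9.050) t − 16.0 = 0, so t = (9.050 + √(9.050² + 2·9.81·16.0)) / 9.81 = (9.050 + 19.90) / 9.81 = 2.951 s.
Horizontal distance: R = vₓ t = 27.00 × 2.951 = 79.67 m.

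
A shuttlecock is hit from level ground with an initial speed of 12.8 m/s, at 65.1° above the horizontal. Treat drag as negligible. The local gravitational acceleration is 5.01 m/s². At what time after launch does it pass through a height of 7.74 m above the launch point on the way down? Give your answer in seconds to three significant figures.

Components: vₓ = 12.80 cos 65.1° = 5.389 m/s, v_y0 = 12.80 sin 65.1° = 11.61 m/s.
Height y(t) = 11.61 t − 2.505 t² = 7.74 gives 2.505 t² − 11.61 t + 7.74 = 0.
Quadratic formula: t = (11.61 ± √57.241) / 5.01 = (11.61 ± 7.566) / 5.01 → t = 0.8073 s or 3.828 s.
The descending-branch root is 3.828 s.

3.83 s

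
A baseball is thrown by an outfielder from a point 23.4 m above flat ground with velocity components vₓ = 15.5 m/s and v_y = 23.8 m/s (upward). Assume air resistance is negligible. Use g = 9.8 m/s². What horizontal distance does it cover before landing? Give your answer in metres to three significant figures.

88.3 m

With up positive and y = 0 at the ground: y(t) = 23.4 + (23.80) t − 4.900 t². Setting y = 0 and taking the positive root: t = [23.80 + √(23.80² + 2·9.80·23.4)] / 9.80 = (23.80 + 32.02) / 9.80 = 5.696 s.
Horizontal distance: R = vₓ t = 15.50 × 5.696 = 88.28 m.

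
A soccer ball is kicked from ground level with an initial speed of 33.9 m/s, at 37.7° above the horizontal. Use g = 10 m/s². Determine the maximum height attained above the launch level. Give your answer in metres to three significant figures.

21.5 m

Resolve: vₓ = 33.90 cos 37.7° = 26.82 m/s and v_y0 = 33.90 sin 37.7° = 20.73 m/s.
At the apex v_y = 0, so H = v_y0²/(2g) = 20.73²/20.00 = 21.49 m.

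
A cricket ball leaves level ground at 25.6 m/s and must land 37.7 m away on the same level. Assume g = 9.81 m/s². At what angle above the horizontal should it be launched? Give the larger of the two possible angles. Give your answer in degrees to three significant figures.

R = v₀² sin 2θ / g gives sin 2θ = gR/v₀² = 9.81·37.7/25.6² = 0.5643.
2θ = 34.36° or 180° − 34.36° = 145.6°, so θ = 17.18° or 72.82°.
The larger angle is 72.82°.

72.8°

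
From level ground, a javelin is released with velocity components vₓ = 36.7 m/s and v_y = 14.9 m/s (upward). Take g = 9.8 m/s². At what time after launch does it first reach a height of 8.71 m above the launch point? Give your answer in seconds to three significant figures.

Require v_y0 t − ½ g t² = 8.71, i.e. 4.900 t² − 14.90 t + 8.71 = 0.
t = [14.90 ± √(14.90² − 2·9.80·8.71)] / 9.80 = (14.90 ± 7.162) / 9.80, so t = 0.7896 s or t = 2.251 s.
The first (ascending) time is 0.7896 s.

0.790 s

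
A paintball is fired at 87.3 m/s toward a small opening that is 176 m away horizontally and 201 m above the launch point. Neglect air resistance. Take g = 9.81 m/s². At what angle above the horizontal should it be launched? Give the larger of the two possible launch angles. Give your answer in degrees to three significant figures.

82.2°

Trajectory: y = x tanθ − g x² (1 + tan²θ)/(2v₀²). With x = 176, y = 201, v₀ = 87.3, g = 9.81:
19.94 tan²θ − 176 tanθ + (220.9) = 0.
tanθ = [176 ± √(176² − 4 × 19.94 × (220.9))] / (2 × 19.94) = (176 ± 115.6) / 39.87, giving tanθ = 1.515 or 7.313.
θ = 56.58° or 82.21°; the larger is 82.21°.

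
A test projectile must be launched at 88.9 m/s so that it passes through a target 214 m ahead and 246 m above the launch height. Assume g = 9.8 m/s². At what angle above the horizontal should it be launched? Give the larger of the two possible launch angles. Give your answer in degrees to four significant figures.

80.38°

Trajectory: y = x tanθ − g x² (1 + tan²θ)/(2v₀²). With x = 214, y = 246, v₀ = 88.9, g = 9.80:
28.39 tan²θ − 214 tanθ + (274.4) = 0.
tanθ = [214 ± √(214² − 4 × 28.39 × (274.4))] / (2 × 28.39) = (214 ± 121.0) / 56.79, giving tanθ = 1.638 or 5.899.
θ = 58.60° or 80.38°; the larger is 80.38°.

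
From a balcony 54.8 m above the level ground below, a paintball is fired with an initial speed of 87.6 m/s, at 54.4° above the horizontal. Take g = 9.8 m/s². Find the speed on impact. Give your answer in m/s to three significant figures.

vₓ = 87.60 cos 54.4° = 50.99 m/s; v_y0 = 87.60 sin 54.4° = 71.23 m/s.
With up positive and y = 0 at the ground: y(t) = 54.8 + (71.23) t − 4.900 t². Setting y = 0 and taking the positive root: t = [71.23 + √(71.23² + 2·9.80·54.8)] / 9.80 = (71.23 + 78.41) / 9.80 = 15.27 s.
Vertical velocity at impact: v_y = v_y0 − g t = 71.23 − 9.80 × 15.27 = −78.41 m/s.
Speed: |v| = √(vₓ² + v_y²) = √(50.99² + 78.41²) = 93.53 m/s.

93.5 m/s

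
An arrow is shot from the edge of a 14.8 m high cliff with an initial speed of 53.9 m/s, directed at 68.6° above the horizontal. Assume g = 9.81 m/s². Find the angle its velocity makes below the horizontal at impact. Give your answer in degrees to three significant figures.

Horizontal component vₓ = 53.90 cos 68.6° = 19.67 m/s; vertical v_y0 = 53.90 sin 68.6° = 50.18 m/s.
Vertical motion (up positive, ground at y = 0): 4.905 t² − (50.18) t − 14.8 = 0, so t = (50.18 + √(50.18² + 2·9.81·14.8)) / 9.81 = (50.18 + 53.00) / 9.81 = 10.52 s.
At impact: v_y = v_y0 − g t = −53.00 m/s; vₓ = 19.67 m/s.
Angle below horizontal: arctan(|v_y|/vₓ) = arctan(53.00/19.67) = 69.64°.

69.6°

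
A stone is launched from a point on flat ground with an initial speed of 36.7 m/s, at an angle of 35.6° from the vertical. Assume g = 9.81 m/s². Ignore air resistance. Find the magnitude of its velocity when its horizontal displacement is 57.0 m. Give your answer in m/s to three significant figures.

21.7 m/s

Components: vₓ = 36.70 sin 35.6° = 21.36 m/s, v_y0 = 36.70 cos 35.6° = 29.84 m/s.
x = vₓ t ⇒ t = 57.0/21.36 = 2.668 s.
Vertical velocity there: v_y = v_y0 − g t = 29.84 − 9.81 × 2.668 = 3.667 m/s.
Speed: √(vₓ² + v_y²) = √(21.36² + 3.667²) = 21.68 m/s.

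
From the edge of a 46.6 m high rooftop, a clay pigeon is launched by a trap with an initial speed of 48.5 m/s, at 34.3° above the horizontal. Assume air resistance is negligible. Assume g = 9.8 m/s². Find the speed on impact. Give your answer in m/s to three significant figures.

57.1 m/s

vₓ = 48.50 cos 34.3° = 40.07 m/s; v_y0 = 48.50 sin 34.3° = 27.33 m/s.
With up positive and y = 0 at the ground: y(t) = 46.6 + (27.33) t − 4.900 t². Setting y = 0 and taking the positive root: t = [27.33 + √(27.33² + 2·9.80·46.6)] / 9.80 = (27.33 + 40.75) / 9.80 = 6.947 s.
Vertical velocity at impact: v_y = v_y0 − g t = 27.33 − 9.80 × 6.947 = −40.75 m/s.
Speed: |v| = √(vₓ² + v_y²) = √(40.07² + 40.75²) = 57.15 m/s.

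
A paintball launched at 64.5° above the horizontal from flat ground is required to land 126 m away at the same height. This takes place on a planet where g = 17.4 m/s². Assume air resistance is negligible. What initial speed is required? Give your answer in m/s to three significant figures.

53.1 m/s

Level-ground range: R = v₀² sin(2θ)/g, so v₀ = √(gR / sin 2θ).
v₀ = √(17.4 × 126 / sin 129.0°) = √(2192 / 0.7771) = √2821.1 = 53.11 m/s.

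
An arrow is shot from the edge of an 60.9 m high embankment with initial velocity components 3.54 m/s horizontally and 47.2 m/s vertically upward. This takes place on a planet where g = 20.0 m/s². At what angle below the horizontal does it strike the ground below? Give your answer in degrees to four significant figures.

With up positive and y = 0 at the ground: y(t) = 60.9 + (47.20) t − 10.00 t². Setting y = 0 and taking the positive root: t = [47.20 + √(47.20² + 2·20.0·60.9)] / 20.0 = (47.20 + 68.29) / 20.0 = 5.775 s.
At impact: v_y = v_y0 − g t = −68.29 m/s; vₓ = 3.540 m/s.
Angle below horizontal: arctan(|v_y|/vₓ) = arctan(68.29/3.540) = 87.03°.

87.03°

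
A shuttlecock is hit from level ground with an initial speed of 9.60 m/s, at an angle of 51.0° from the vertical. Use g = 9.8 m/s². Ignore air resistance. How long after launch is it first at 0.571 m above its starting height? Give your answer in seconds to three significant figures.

Horizontal component vₓ = 9.600 sin 51.0° = 7.461 m/s; vertical v_y0 = 9.600 cos 51.0° = 6.041 m/s.
Require v_y0 t − ½ g t² = 0.571, i.e. 4.900 t² − 6.041 t + 0.571 = 0.
Quadratic formula: t = (6.041 ± √25.308) / 9.80 = (6.041 ± 5.031) / 9.80 → t = 0.1031 s or 1.130 s.
The first (ascending) time is 0.1031 s.

0.103 s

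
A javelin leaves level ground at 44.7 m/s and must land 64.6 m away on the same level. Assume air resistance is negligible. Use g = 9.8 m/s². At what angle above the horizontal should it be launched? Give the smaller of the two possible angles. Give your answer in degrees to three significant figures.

R = v₀² sin 2θ / g gives sin 2θ = gR/v₀² = 9.80·64.6/44.7² = 0.3168.
2θ = 18.47° or 180° − 18.47° = 161.5°, so θ = 9.236° or 80.76°.
The smaller angle is 9.236°.

9.24°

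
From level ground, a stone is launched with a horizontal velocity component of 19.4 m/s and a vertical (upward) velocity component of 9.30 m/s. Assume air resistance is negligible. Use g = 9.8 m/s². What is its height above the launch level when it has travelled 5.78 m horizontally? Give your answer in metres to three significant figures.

2.34 m

At x = 5.78 m, t = x/vₓ = 5.78/19.40 = 0.2979 s.
Height: y = v_y0 t − ½ g t² = 9.300 × 0.2979 − 4.900 × 0.2979² = 2.771 − 0.4350 = 2.336 m.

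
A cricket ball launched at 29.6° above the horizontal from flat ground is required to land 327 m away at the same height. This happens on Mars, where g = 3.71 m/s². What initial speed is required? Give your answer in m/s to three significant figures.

37.6 m/s

On level ground R = v₀² sin 2θ / g ⇒ v₀ = √(gR / sin 2θ).
v₀ = √(3.71 × 327 / sin 59.20°) = √(1213 / 0.8590) = √1412.4 = 37.58 m/s.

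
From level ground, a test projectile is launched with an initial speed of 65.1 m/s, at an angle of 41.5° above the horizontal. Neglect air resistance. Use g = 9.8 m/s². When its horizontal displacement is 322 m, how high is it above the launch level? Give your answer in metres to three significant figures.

Horizontal component vₓ = 65.10 cos 41.5° = 48.76 m/s; vertical v_y0 = 65.10 sin 41.5° = 43.14 m/s.
x = vₓ t ⇒ t = 322/48.76 = 6.604 s.
Height: y = v_y0 t − ½ g t² = 43.14 × 6.604 − 4.900 × 6.604² = 284.9 − 213.7 = 71.17 m.

71.2 m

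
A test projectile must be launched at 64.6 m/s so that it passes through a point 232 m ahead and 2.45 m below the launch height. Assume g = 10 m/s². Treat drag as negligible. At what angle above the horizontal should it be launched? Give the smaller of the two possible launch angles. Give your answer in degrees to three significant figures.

Trajectory: y = x tanθ − g x² (1 + tan²θ)/(2v₀²). With x = 232, y = −2.45, v₀ = 64.6, g = 10.0:
64.49 tan²θ − 232 tanθ + (62.04) = 0.
tanθ = [232 ± √(232² − 4 × 64.49 × (62.04))] / (2 × 64.49) = (232 ± 194.5) / 129.0, giving tanθ = 0.2909 or 3.307.
θ = 16.22° or 73.17°; the smaller is 16.22°.

16.2°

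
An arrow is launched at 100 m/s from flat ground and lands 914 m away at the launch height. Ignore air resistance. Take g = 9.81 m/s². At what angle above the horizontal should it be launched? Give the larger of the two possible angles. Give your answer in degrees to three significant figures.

58.1°

Level-ground range R = v₀² sin(2θ)/g ⇒ sin(2θ) = gR/v₀² = 9.81 × 914 / 100² = 0.8966.
2θ = 63.72° or 180° − 63.72° = 116.3°, so θ = 31.86° or 58.14°.
The larger angle is 58.14°.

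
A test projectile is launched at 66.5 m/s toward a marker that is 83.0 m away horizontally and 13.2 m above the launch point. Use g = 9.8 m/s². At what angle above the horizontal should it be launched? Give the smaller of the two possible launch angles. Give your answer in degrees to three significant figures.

14.4°

Trajectory: y = x tanθ − g x² (1 + tan²θ)/(2v₀²). With x = 83.0, y = 13.2, v₀ = 66.5, g = 9.80:
7.633 tan²θ − 83.0 tanθ + (20.83) = 0.
tanθ = [83.0 ± √(83.0² − 4 × 7.633 × (20.83))] / (2 × 7.633) = (83.0 ± 79.08) / 15.27, giving tanθ = 0.2571 or 10.62.
θ = 14.42° or 84.62°; the smaller is 14.42°.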